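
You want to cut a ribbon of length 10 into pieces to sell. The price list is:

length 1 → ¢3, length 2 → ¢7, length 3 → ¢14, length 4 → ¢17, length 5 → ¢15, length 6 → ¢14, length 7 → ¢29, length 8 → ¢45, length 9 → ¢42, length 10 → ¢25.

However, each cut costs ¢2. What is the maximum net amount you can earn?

Consider every possible first cut. v[k] is the best of p[i]+v[k−i] over all sellable i≤k, charging 2 whenever i<k.
v[1] = 3
v[2] = 7
v[3] = 14
v[4] = 17
v[5] = 19  (first piece 2, then v[3]=14)
v[6] = 26  (first piece 3, then v[3]=14)
v[7] = 29  (first piece 3, then v[4]=17)
v[8] = 45
v[9] = 46  (first piece 1, then v[8]=45)
v[10] = 50  (first piece 2, then v[8]=45)
One optimal plan: pieces 8 + 2 (1 cut) → ¢52 − ¢2 = ¢50.

50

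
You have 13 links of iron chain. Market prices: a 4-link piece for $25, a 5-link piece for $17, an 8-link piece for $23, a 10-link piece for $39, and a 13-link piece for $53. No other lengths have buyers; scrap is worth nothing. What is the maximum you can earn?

Build best[k] bottom-up: best[k] = max over allowed piece i of (p[i] + best[k−i]).
best[1] = 0
best[2] = 0
best[3] = 0
best[4] = 25
best[5] = max(25+0, 17+0) = 25
best[6] = max(25+0, 17+0) = 25
best[7] = max(25+0, 17+0) = 25
best[8] = max(25+25, 17+0, 23+0) = 50
best[9] = max(25+25, 17+25, 23+0) = 50
best[10] = max(25+25, 17+25, 23+0, 39+0) = 50
best[11] = max(25+25, 17+25, 23+0, 39+0) = 50
best[12] = max(25+50, 17+25, 23+25, 39+0) = 75
best[13] = max(25+50, 17+50, 23+25, 39+0, 53+0) = 75
One optimal cutting: pieces 4 + 4 + 4 with 1 link of scrap → $75.

75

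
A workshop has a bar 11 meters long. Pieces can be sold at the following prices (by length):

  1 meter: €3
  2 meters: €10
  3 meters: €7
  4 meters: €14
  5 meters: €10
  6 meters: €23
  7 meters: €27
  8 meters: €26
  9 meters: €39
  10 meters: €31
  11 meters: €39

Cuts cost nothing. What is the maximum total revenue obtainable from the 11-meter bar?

Build R[k] bottom-up: R[k] = max over allowed piece i of (p[i] + R[k−i]).
R[1] = 3
R[2] = 10
R[3] = 13  (first piece 1, then R[2]=10)
R[4] = 20  (first piece 2, then R[2]=10)
R[5] = 23  (first piece 1, then R[4]=20)
R[6] = 30  (first piece 2, then R[4]=20)
R[7] = 33  (first piece 1, then R[6]=30)
R[8] = 40  (first piece 2, then R[6]=30)
R[9] = 43  (first piece 1, then R[8]=40)
R[10] = 50  (first piece 2, then R[8]=40)
R[11] = 53  (first piece 1, then R[10]=50)
One optimal cutting: 2 + 2 + 2 + 2 + 2 + 1 → €10 + €10 + €10 + €10 + €10 + €3 = €53.

53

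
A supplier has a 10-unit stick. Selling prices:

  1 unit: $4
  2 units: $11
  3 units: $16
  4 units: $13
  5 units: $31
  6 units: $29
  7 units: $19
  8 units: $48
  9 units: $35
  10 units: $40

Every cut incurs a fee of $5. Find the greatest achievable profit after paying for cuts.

57

Consider every possible first cut. net[k] is the best of p[i]+net[k−i] over all sellable i≤k, charging 5 whenever i<k.
net[1] = 4
net[2] = 11
net[3] = 16
net[4] = 17  (first piece 2, then net[2]=11)
net[5] = 31
net[6] = 30  (first piece 1, then net[5]=31)
net[7] = 37  (first piece 2, then net[5]=31)
net[8] = 48
net[9] = 47  (first piece 1, then net[8]=48)
net[10] = 57  (first piece 5, then net[5]=31)
One optimal plan: pieces 5 + 5 (1 cut) → $62 − $5 = $57.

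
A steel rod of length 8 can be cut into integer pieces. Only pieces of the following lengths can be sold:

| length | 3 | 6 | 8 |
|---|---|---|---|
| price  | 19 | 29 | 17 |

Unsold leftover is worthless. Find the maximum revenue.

38

Build r[k] bottom-up: r[k] = max over allowed piece i of (p[i] + r[k−i]).
r[1] = 0
r[2] = 0
r[3] = 19
r[4] = 19
r[5] = 19
r[6] = max(19+19, 29+0) = 38
r[7] = max(19+19, 29+0) = 38
r[8] = max(19+19, 29+0, 17+0) = 38
One optimal cutting: pieces 3 + 3 with 2 units of scrap → $38.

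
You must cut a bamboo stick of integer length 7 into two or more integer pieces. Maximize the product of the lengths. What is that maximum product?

Define f[k] = max over 1≤i<k of i · max(k−i, f[k−i]); the inner max lets the remainder stay uncut if that's better.
f[2] = 1*max(1,0) = 1*1 = 1
f[3] = 1*max(2,1) = 1*2 = 2
f[4] = 2*max(2,1) = 2*2 = 4
f[5] = 2*max(3,2) = 2*3 = 6
f[6] = 3*max(3,2) = 3*3 = 9
f[7] = 2*max(5,6) = 2*6 = 12
One optimal split: 3 + 2 + 2; product 3*2*2 = 12.

12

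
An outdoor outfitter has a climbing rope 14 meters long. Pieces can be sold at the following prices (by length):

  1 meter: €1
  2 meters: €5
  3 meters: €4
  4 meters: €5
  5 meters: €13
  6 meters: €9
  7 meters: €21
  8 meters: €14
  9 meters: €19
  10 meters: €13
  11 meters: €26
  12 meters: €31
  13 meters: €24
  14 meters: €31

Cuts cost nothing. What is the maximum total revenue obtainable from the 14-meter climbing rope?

Consider every possible first cut. v[k] is the best of p[i]+v[k−i] over all sellable i≤k.
v[1] = 1
v[2] = max(1+1, 5+0) = 5
v[3] = max(1+5, 5+1, 4+0) = 6
v[4] = max(1+6, 5+5, 4+1, 5+0) = 10
v[5] = max(1+10, 5+6, 4+5, 5+1, 13+0) = 13
v[6] = max(1+13, 5+10, 4+6, 5+5, 13+1, 9+0) = 15
v[7] = max(1+15, 5+13, 4+10, …, 9+1, 21+0) = 21
v[8] = max(1+21, 5+15, 4+13, …, 21+1, 14+0) = 22
v[9] = max(1+22, 5+21, 4+15, …, 14+1, 19+0) = 26
v[10] = max(1+26, 5+22, 4+21, …, 19+1, 13+0) = 27
v[11] = max(1+27, 5+26, 4+22, …, 13+1, 26+0) = 31
v[12] = max(1+31, 5+27, 4+26, …, 26+1, 31+0) = 34
v[13] = max(1+34, 5+31, 4+27, …, 31+1, 24+0) = 36
v[14] = max(1+36, 5+34, 4+31, …, 24+1, 31+0) = 42
One optimal cutting: 7 + 7 → €21 + €21 = €42.

42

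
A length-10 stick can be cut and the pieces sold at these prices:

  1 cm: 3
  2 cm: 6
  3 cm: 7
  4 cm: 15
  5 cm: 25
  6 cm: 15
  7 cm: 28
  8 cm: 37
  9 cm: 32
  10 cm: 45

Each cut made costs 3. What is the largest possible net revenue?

Build r[k] bottom-up: r[k] = max over allowed piece i of (p[i] + r[k−i]) − 3 per cut.
r[1] = 3
r[2] = 6
r[3] = 7
r[4] = 15
r[5] = 25
r[6] = 25  (first piece 1, then r[5]=25)
r[7] = 28  (first piece 2, then r[5]=25)
r[8] = 37
r[9] = 37  (first piece 1, then r[8]=37)
r[10] = 47  (first piece 5, then r[5]=25)
One optimal plan: pieces 5 + 5 (1 cut) → 50 − 3 = 47.

47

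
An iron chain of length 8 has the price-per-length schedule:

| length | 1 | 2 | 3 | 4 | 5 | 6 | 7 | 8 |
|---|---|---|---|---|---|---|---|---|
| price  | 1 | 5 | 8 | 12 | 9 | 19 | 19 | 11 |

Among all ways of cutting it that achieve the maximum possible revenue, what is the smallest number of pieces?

2

Let r[k] be the best obtainable value from length k. For each k, try every first piece i and keep the best of price[i] + r[k−i].
r[1] = 1
r[2] = max(1+1, 5+0) = 5
r[3] = max(1+5, 5+1, 8+0) = 8
r[4] = max(1+8, 5+5, 8+1, 12+0) = 12
r[5] = max(1+12, 5+8, 8+5, 12+1, 9+0) = 13
r[6] = max(1+13, 5+12, 8+8, 12+5, 9+1, 19+0) = 19
r[7] = max(1+19, 5+13, 8+12, …, 19+1, 19+0) = 20
r[8] = max(1+20, 5+19, 8+13, …, 19+1, 11+0) = 24
Maximum revenue is $24.
Now minimize piece count subject to staying optimal: for each k, pieces[k] = 1 + min over i with p[i]+r[k−i]=r[k] of pieces[k−i].
pieces[5] = 2
pieces[6] = 1
pieces[7] = 2
pieces[8] = 2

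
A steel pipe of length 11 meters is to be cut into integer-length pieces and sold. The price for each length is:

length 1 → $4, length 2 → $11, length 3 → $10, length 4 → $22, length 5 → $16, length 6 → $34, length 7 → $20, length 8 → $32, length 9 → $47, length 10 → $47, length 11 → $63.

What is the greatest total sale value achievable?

Build R[k] bottom-up: R[k] = max over allowed piece i of (p[i] + R[k−i]).
R[1] = 4
R[2] = max(4+4, 11+0) = 11
R[3] = max(4+11, 11+4, 10+0) = 15
R[4] = max(4+15, 11+11, 10+4, 22+0) = 22
R[5] = max(4+22, 11+15, 10+11, 22+4, 16+0) = 26
R[6] = max(4+26, 11+22, 10+15, 22+11, 16+4, 34+0) = 34
R[7] = max(4+34, 11+26, 10+22, …, 34+4, 20+0) = 38
R[8] = max(4+38, 11+34, 10+26, …, 20+4, 32+0) = 45
R[9] = max(4+45, 11+38, 10+34, …, 32+4, 47+0) = 49
R[10] = max(4+49, 11+45, 10+38, …, 47+4, 47+0) = 56
R[11] = max(4+56, 11+49, 10+45, …, 47+4, 63+0) = 63
Best is to sell the whole 11-meter piece uncut for $63.

63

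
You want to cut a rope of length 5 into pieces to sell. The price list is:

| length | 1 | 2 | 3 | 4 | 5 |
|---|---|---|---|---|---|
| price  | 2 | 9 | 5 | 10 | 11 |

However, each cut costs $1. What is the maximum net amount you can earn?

18

Consider every possible first cut. r[k] is the best of p[i]+r[k−i] over all sellable i≤k, charging 1 whenever i<k.
r[1] = 2
r[2] = max(2+2-1, 9+0) = 9
r[3] = max(2+9-1, 9+2-1, 5+0) = 10
r[4] = max(2+10-1, 9+9-1, 5+2-1, 10+0) = 17
r[5] = max(2+17-1, 9+10-1, 5+9-1, 10+2-1, 11+0) = 18
One optimal plan: pieces 2 + 2 + 1 (2 cuts) → $20 − $2 = $18.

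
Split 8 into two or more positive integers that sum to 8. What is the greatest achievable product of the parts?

18

Let g[k] be the best product for length k (with at least one cut). For each first piece i, the rest contributes max(k−i, g[k−i]).
g[2] = 1*max(1,0) = 1*1 = 1
g[3] = 1*max(2,1) = 1*2 = 2
g[4] = 2*max(2,1) = 2*2 = 4
g[5] = 2*max(3,2) = 2*3 = 6
g[6] = 3*max(3,2) = 3*3 = 9
g[7] = 2*max(5,6) = 2*6 = 12
g[8] = 2*max(6,9) = 2*9 = 18
One optimal split: 3 + 3 + 2; product 3*3*2 = 18.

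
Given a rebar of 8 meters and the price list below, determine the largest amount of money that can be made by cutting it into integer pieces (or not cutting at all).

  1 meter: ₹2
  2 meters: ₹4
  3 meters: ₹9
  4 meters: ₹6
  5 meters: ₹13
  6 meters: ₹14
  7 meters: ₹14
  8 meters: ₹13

Let R[k] be the best obtainable value from length k. For each k, try every first piece i and keep the best of price[i] + R[k−i].
R[1] = 2
R[2] = max(2+2, 4+0) = 4
R[3] = max(2+4, 4+2, 9+0) = 9
R[4] = max(2+9, 4+4, 9+2, 6+0) = 11
R[5] = max(2+11, 4+9, 9+4, 6+2, 13+0) = 13
R[6] = max(2+13, 4+11, 9+9, 6+4, 13+2, 14+0) = 18
R[7] = max(2+18, 4+13, 9+11, …, 14+2, 14+0) = 20
R[8] = max(2+20, 4+18, 9+13, …, 14+2, 13+0) = 22
One optimal cutting: 3 + 3 + 1 + 1 → ₹9 + ₹9 + ₹2 + ₹2 = ₹22.

22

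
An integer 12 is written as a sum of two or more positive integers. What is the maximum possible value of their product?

Let prod[k] be the best product for length k (with at least one cut). For each first piece i, the rest contributes max(k−i, prod[k−i]).
prod[2] = 1*max(1,0) = 1*1 = 1
prod[3] = 1*max(2,1) = 1*2 = 2
prod[4] = 2*max(2,1) = 2*2 = 4
prod[5] = 2*max(3,2) = 2*3 = 6
prod[6] = 3*max(3,2) = 3*3 = 9
prod[7] = 2*max(5,6) = 2*6 = 12
prod[8] = 2*max(6,9) = 2*9 = 18
prod[9] = 3*max(6,9) = 3*9 = 27
prod[10] = 2*max(8,18) = 2*18 = 36
prod[11] = 2*max(9,27) = 2*27 = 54
prod[12] = 3*max(9,27) = 3*27 = 81
One optimal split: 3 + 3 + 3 + 3; product 3*3*3*3 = 81.

81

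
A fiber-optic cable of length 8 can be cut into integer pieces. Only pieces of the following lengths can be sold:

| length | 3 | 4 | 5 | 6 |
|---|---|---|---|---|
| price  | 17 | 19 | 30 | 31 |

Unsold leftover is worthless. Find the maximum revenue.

47

Let r[k] be the best obtainable value from length k. For each k, try every first piece i and keep the best of price[i] + r[k−i].
r[1] = 0
r[2] = 0
r[3] = 17
r[4] = 19
r[5] = 30
r[6] = 34  (first piece 3, then r[3]=17)
r[7] = 36  (first piece 3, then r[4]=19)
r[8] = 47  (first piece 3, then r[5]=30)
One optimal cutting: 5 + 3 → $47.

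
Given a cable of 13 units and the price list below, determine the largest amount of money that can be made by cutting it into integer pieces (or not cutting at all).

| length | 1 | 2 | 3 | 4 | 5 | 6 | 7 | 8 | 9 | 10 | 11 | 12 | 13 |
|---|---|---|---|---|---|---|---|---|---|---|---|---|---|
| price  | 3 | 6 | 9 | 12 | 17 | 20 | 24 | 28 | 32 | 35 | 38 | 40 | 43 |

45

Let best[k] be the best obtainable value from length k. For each k, try every first piece i and keep the best of price[i] + best[k−i].
best[1] = 3
best[2] = max(3+3, 6+0) = 6
best[3] = max(3+6, 6+3, 9+0) = 9
best[4] = max(3+9, 6+6, 9+3, 12+0) = 12
best[5] = max(3+12, 6+9, 9+6, 12+3, 17+0) = 17
best[6] = max(3+17, 6+12, 9+9, 12+6, 17+3, 20+0) = 20
best[7] = max(3+20, 6+17, 9+12, …, 20+3, 24+0) = 24
best[8] = max(3+24, 6+20, 9+17, …, 24+3, 28+0) = 28
best[9] = max(3+28, 6+24, 9+20, …, 28+3, 32+0) = 32
best[10] = max(3+32, 6+28, 9+24, …, 32+3, 35+0) = 35
best[11] = max(3+35, 6+32, 9+28, …, 35+3, 38+0) = 38
best[12] = max(3+38, 6+35, 9+32, …, 38+3, 40+0) = 41
best[13] = max(3+41, 6+38, 9+35, …, 40+3, 43+0) = 45
One optimal cutting: 8 + 5 → $28 + $17 = $45.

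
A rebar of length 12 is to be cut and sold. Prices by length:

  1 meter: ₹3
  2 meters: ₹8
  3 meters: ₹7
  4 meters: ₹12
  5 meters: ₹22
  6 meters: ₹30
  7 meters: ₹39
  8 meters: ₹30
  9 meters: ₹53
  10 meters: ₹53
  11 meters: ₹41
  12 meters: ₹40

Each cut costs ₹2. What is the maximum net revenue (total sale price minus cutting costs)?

60

Let v[k] be the best obtainable value from length k. For each k, try every first piece i and keep the best of price[i] + v[k−i] minus the 2 cut fee when i<k.
v[1] = 3
v[2] = 8
v[3] = 9  (first piece 1, then v[2]=8)
v[4] = 14  (first piece 2, then v[2]=8)
v[5] = 22
v[6] = 30
v[7] = 39
v[8] = 40  (first piece 1, then v[7]=39)
v[9] = 53
v[10] = 54  (first piece 1, then v[9]=53)
v[11] = 59  (first piece 2, then v[9]=53)
v[12] = 60  (first piece 1, then v[11]=59)
One optimal plan: pieces 9 + 2 + 1 (2 cuts) → ₹64 − ₹4 = ₹60.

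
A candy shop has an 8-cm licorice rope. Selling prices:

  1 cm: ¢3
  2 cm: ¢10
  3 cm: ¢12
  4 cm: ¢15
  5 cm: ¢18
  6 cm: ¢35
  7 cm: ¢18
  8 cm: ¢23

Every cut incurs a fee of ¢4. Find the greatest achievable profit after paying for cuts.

41

Let net[k] be the best obtainable value from length k. For each k, try every first piece i and keep the best of price[i] + net[k−i] minus the 4 cut fee when i<k.
net[1] = 3
net[2] = 10
net[3] = 12
net[4] = 16  (first piece 2, then net[2]=10)
net[5] = 18  (first piece 2, then net[3]=12)
net[6] = 35
net[7] = 34  (first piece 1, then net[6]=35)
net[8] = 41  (first piece 2, then net[6]=35)
One optimal plan: pieces 6 + 2 (1 cut) → ¢45 − ¢4 = ¢41.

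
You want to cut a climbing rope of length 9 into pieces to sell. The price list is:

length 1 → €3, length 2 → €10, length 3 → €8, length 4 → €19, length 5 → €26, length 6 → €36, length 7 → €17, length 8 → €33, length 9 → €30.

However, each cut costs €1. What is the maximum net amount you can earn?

47

Build net[k] bottom-up: net[k] = max over allowed piece i of (p[i] + net[k−i]) − 1 per cut.
net[1] = 3
net[2] = max(3+3-1, 10+0) = 10
net[3] = max(3+10-1, 10+3-1, 8+0) = 12
net[4] = max(3+12-1, 10+10-1, 8+3-1, 19+0) = 19
net[5] = max(3+19-1, 10+12-1, 8+10-1, 19+3-1, 26+0) = 26
net[6] = max(3+26-1, 10+19-1, 8+12-1, 19+10-1, 26+3-1, 36+0) = 36
net[7] = max(3+36-1, 10+26-1, 8+19-1, …, 36+3-1, 17+0) = 38
net[8] = max(3+38-1, 10+36-1, 8+26-1, …, 17+3-1, 33+0) = 45
net[9] = max(3+45-1, 10+38-1, 8+36-1, …, 33+3-1, 30+0) = 47
One optimal plan: pieces 6 + 2 + 1 (2 cuts) → €49 − €2 = €47.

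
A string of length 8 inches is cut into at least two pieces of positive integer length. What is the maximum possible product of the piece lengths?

18

Fill prod[k] for k=2..8: at each k try every first piece i and multiply by the better of (k−i) uncut or prod[k−i].
prod[2] = 1×max(1,0) = 1×1 = 1
prod[3] = max(1×2, 2×1) = 2
prod[4] = max(1×3, 2×2, 3×1) = 4
prod[5] = max(1×4, 2×3, 3×2, 4×1) = 6
prod[6] = max(1×6, 2×4, 3×3, 4×2, 5×1) = 9
prod[7] = max(1×9, 2×6, 3×4, 4×3, 5×2, 6×1) = 12
prod[8] = max(1×12, 2×9, 3×6, …, 6×2, 7×1) = 18
One optimal split: 3 + 3 + 2; product 3×3×2 = 18.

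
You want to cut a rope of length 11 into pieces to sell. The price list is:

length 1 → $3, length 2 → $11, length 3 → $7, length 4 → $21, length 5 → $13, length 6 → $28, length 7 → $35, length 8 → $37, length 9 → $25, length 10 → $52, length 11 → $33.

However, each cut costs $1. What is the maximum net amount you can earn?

Consider every possible first cut. v[k] is the best of p[i]+v[k−i] over all sellable i≤k, charging 1 whenever i<k.
v[1] = 3
v[2] = 11
v[3] = 13  (first piece 1, then v[2]=11)
v[4] = 21  (first piece 2, then v[2]=11)
v[5] = 23  (first piece 1, then v[4]=21)
v[6] = 31  (first piece 2, then v[4]=21)
v[7] = 35
v[8] = 41  (first piece 2, then v[6]=31)
v[9] = 45  (first piece 2, then v[7]=35)
v[10] = 52
v[11] = 55  (first piece 2, then v[9]=45)
One optimal plan: pieces 7 + 2 + 2 (2 cuts) → $57 − $2 = $55.

55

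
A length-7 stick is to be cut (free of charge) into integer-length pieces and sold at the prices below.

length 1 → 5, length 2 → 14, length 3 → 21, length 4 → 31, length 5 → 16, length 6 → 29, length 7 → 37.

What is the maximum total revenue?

Consider every possible first cut. R[k] is the best of p[i]+R[k−i] over all sellable i≤k.
R[1] = 5
R[2] = 14
R[3] = 21
R[4] = 31
R[5] = 36  (first piece 1, then R[4]=31)
R[6] = 45  (first piece 2, then R[4]=31)
R[7] = 52  (first piece 3, then R[4]=31)
One optimal cutting: 4 + 3 → 31 + 21 = 52.

52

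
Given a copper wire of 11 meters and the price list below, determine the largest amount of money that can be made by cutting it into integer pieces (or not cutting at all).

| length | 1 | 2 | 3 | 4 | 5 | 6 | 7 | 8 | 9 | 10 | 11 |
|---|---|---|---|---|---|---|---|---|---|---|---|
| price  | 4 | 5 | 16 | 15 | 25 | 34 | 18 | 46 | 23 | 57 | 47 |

Consider every possible first cut. R[k] is the best of p[i]+R[k−i] over all sellable i≤k.
R[1] = 4
R[2] = 8  (first piece 1, then R[1]=4)
R[3] = 16
R[4] = 20  (first piece 1, then R[3]=16)
R[5] = 25
R[6] = 34
R[7] = 38  (first piece 1, then R[6]=34)
R[8] = 46
R[9] = 50  (first piece 1, then R[8]=46)
R[10] = 57
R[11] = 62  (first piece 3, then R[8]=46)
One optimal cutting: 8 + 3 → €46 + €16 = €62.

62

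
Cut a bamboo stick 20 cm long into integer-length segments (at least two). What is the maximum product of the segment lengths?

1458

Let m[k] be the best product for length k (with at least one cut). For each first piece i, the rest contributes max(k−i, m[k−i]).
m[2] = 1×max(1,0) = 1×1 = 1
m[3] = max(1×2, 2×1) = 2
m[4] = max(1×3, 2×2, 3×1) = 4
m[5] = max(1×4, 2×3, 3×2, 4×1) = 6
m[6] = max(1×6, 2×4, 3×3, 4×2, 5×1) = 9
m[7] = max(1×9, 2×6, 3×4, 4×3, 5×2, 6×1) = 12
m[8] = max(1×12, 2×9, 3×6, …, 6×2, 7×1) = 18
m[9] = max(1×18, 2×12, 3×9, …, 7×2, 8×1) = 27
m[10] = max(1×27, 2×18, 3×12, …, 8×2, 9×1) = 36
m[11] = max(1×36, 2×27, 3×18, …, 9×2, 10×1) = 54
m[12] = max(1×54, 2×36, 3×27, …, 10×2, 11×1) = 81
m[13] = max(1×81, 2×54, 3×36, …, 11×2, 12×1) = 108
m[14] = max(1×108, 2×81, 3×54, …, 12×2, 13×1) = 162
m[15] = max(1×162, 2×108, 3×81, …, 13×2, 14×1) = 243
m[16] = max(1×243, 2×162, 3×108, …, 14×2, 15×1) = 324
m[17] = max(1×324, 2×243, 3×162, …, 15×2, 16×1) = 486
m[18] = max(1×486, 2×324, 3×243, …, 16×2, 17×1) = 729
m[19] = max(1×729, 2×486, 3×324, …, 17×2, 18×1) = 972
m[20] = max(1×972, 2×729, 3×486, …, 18×2, 19×1) = 1458
One optimal split: 3 + 3 + 3 + 3 + 3 + 3 + 2; product 3×3×3×3×3×3×2 = 1458.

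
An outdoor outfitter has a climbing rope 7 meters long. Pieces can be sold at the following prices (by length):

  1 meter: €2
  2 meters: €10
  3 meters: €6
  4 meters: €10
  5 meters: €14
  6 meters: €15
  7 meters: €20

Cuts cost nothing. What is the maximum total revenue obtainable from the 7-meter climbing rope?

32

Consider every possible first cut. v[k] is the best of p[i]+v[k−i] over all sellable i≤k.
v[1] = 2
v[2] = 10
v[3] = 12  (first piece 1, then v[2]=10)
v[4] = 20  (first piece 2, then v[2]=10)
v[5] = 22  (first piece 1, then v[4]=20)
v[6] = 30  (first piece 2, then v[4]=20)
v[7] = 32  (first piece 1, then v[6]=30)
One optimal cutting: 2 + 2 + 2 + 1 → €10 + €10 + €10 + €2 = €32.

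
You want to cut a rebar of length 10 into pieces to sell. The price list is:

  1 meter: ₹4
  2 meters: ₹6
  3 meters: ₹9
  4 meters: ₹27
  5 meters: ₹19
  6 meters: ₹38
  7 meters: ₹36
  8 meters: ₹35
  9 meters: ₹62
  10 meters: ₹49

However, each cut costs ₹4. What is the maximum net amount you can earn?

62

Let r[k] be the best obtainable value from length k. For each k, try every first piece i and keep the best of price[i] + r[k−i] minus the 4 cut fee when i<k.
r[1] = 4
r[2] = max(4+4-4, 6+0) = 6
r[3] = max(4+6-4, 6+4-4, 9+0) = 9
r[4] = max(4+9-4, 6+6-4, 9+4-4, 27+0) = 27
r[5] = max(4+27-4, 6+9-4, 9+6-4, 27+4-4, 19+0) = 27
r[6] = max(4+27-4, 6+27-4, 9+9-4, 27+6-4, 19+4-4, 38+0) = 38
r[7] = max(4+38-4, 6+27-4, 9+27-4, …, 38+4-4, 36+0) = 38
r[8] = max(4+38-4, 6+38-4, 9+27-4, …, 36+4-4, 35+0) = 50
r[9] = max(4+50-4, 6+38-4, 9+38-4, …, 35+4-4, 62+0) = 62
r[10] = max(4+62-4, 6+50-4, 9+38-4, …, 62+4-4, 49+0) = 62
One optimal plan: pieces 9 + 1 (1 cut) → ₹66 − ₹4 = ₹62.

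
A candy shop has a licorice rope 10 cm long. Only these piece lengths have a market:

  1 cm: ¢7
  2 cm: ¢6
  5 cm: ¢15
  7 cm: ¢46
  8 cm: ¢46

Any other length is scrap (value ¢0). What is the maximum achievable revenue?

Let best[k] be the best obtainable value from length k. For each k, try every first piece i and keep the best of price[i] + best[k−i].
best[1] = 7
best[2] = max(7+7, 6+0) = 14
best[3] = max(7+14, 6+7) = 21
best[4] = max(7+21, 6+14) = 28
best[5] = max(7+28, 6+21, 15+0) = 35
best[6] = max(7+35, 6+28, 15+7) = 42
best[7] = max(7+42, 6+35, 15+14, 46+0) = 49
best[8] = max(7+49, 6+42, 15+21, 46+7, 46+0) = 56
best[9] = max(7+56, 6+49, 15+28, 46+14, 46+7) = 63
best[10] = max(7+63, 6+56, 15+35, 46+21, 46+14) = 70
One optimal cutting: 1 + 1 + 1 + 1 + 1 + 1 + 1 + 1 + 1 + 1 → ¢70.

70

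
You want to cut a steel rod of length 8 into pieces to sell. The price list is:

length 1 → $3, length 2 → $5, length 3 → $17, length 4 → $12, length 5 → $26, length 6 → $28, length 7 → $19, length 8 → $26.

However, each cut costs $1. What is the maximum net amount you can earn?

Consider every possible first cut. r[k] is the best of p[i]+r[k−i] over all sellable i≤k, charging 1 whenever i<k.
r[1] = 3
r[2] = max(3+3-1, 5+0) = 5
r[3] = max(3+5-1, 5+3-1, 17+0) = 17
r[4] = max(3+17-1, 5+5-1, 17+3-1, 12+0) = 19
r[5] = max(3+19-1, 5+17-1, 17+5-1, 12+3-1, 26+0) = 26
r[6] = max(3+26-1, 5+19-1, 17+17-1, 12+5-1, 26+3-1, 28+0) = 33
r[7] = max(3+33-1, 5+26-1, 17+19-1, …, 28+3-1, 19+0) = 35
r[8] = max(3+35-1, 5+33-1, 17+26-1, …, 19+3-1, 26+0) = 42
One optimal plan: pieces 5 + 3 (1 cut) → $43 − $1 = $42.

42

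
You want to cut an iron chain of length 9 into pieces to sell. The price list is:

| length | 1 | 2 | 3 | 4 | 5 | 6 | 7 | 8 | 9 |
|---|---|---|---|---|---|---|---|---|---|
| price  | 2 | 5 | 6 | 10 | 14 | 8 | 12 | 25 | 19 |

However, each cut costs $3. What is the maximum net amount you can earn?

Consider every possible first cut. r[k] is the best of p[i]+r[k−i] over all sellable i≤k, charging 3 whenever i<k.
r[1] = 2
r[2] = max(2+2-3, 5+0) = 5
r[3] = max(2+5-3, 5+2-3, 6+0) = 6
r[4] = max(2+6-3, 5+5-3, 6+2-3, 10+0) = 10
r[5] = max(2+10-3, 5+6-3, 6+5-3, 10+2-3, 14+0) = 14
r[6] = max(2+14-3, 5+10-3, 6+6-3, 10+5-3, 14+2-3, 8+0) = 13
r[7] = max(2+13-3, 5+14-3, 6+10-3, …, 8+2-3, 12+0) = 16
r[8] = max(2+16-3, 5+13-3, 6+14-3, …, 12+2-3, 25+0) = 25
r[9] = max(2+25-3, 5+16-3, 6+13-3, …, 25+2-3, 19+0) = 24
One optimal plan: pieces 8 + 1 (1 cut) → $27 − $3 = $24.

24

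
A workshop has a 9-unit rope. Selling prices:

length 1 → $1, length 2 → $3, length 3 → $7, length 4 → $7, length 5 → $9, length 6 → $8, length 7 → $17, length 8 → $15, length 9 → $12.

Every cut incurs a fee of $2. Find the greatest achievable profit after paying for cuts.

Build net[k] bottom-up: net[k] = max over allowed piece i of (p[i] + net[k−i]) − 2 per cut.
net[1] = 1
net[2] = max(1+1-2, 3+0) = 3
net[3] = max(1+3-2, 3+1-2, 7+0) = 7
net[4] = max(1+7-2, 3+3-2, 7+1-2, 7+0) = 7
net[5] = max(1+7-2, 3+7-2, 7+3-2, 7+1-2, 9+0) = 9
net[6] = max(1+9-2, 3+7-2, 7+7-2, 7+3-2, 9+1-2, 8+0) = 12
net[7] = max(1+12-2, 3+9-2, 7+7-2, …, 8+1-2, 17+0) = 17
net[8] = max(1+17-2, 3+12-2, 7+9-2, …, 17+1-2, 15+0) = 16
net[9] = max(1+16-2, 3+17-2, 7+12-2, …, 15+1-2, 12+0) = 18
One optimal plan: pieces 7 + 2 (1 cut) → $20 − $2 = $18.

18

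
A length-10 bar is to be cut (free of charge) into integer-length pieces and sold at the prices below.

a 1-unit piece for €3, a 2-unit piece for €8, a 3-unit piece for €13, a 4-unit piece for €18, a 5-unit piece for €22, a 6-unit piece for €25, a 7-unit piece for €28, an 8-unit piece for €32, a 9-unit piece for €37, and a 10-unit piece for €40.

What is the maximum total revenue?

44

Build r[k] bottom-up: r[k] = max over allowed piece i of (p[i] + r[k−i]).
r[1] = 3
r[2] = max(3+3, 8+0) = 8
r[3] = max(3+8, 8+3, 13+0) = 13
r[4] = max(3+13, 8+8, 13+3, 18+0) = 18
r[5] = max(3+18, 8+13, 13+8, 18+3, 22+0) = 22
r[6] = max(3+22, 8+18, 13+13, 18+8, 22+3, 25+0) = 26
r[7] = max(3+26, 8+22, 13+18, …, 25+3, 28+0) = 31
r[8] = max(3+31, 8+26, 13+22, …, 28+3, 32+0) = 36
r[9] = max(3+36, 8+31, 13+26, …, 32+3, 37+0) = 40
r[10] = max(3+40, 8+36, 13+31, …, 37+3, 40+0) = 44
One optimal cutting: 4 + 4 + 2 → €18 + €18 + €8 = €44.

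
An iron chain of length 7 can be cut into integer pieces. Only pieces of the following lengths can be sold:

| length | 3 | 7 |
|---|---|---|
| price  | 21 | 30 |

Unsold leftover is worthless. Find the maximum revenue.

42

Let f[k] be the best obtainable value from length k. For each k, try every first piece i and keep the best of price[i] + f[k−i].
f[1] = 0
f[2] = 0
f[3] = 21
f[4] = 21
f[5] = 21
f[6] = 42  (first piece 3, then f[3]=21)
f[7] = max(21+21, 30+0) = 42
One optimal cutting: pieces 3 + 3 with 1 link of scrap → $42.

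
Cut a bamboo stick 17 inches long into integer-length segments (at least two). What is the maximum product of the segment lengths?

486

Define P[k] = max over 1≤i<k of i · max(k−i, P[k−i]); the inner max lets the remainder stay uncut if that's better.
P[2] = 1×max(1,0) = 1×1 = 1
P[3] = 1×max(2,1) = 1×2 = 2
P[4] = 2×max(2,1) = 2×2 = 4
P[5] = 2×max(3,2) = 2×3 = 6
P[6] = 3×max(3,2) = 3×3 = 9
P[7] = 2×max(5,6) = 2×6 = 12
P[8] = 2×max(6,9) = 2×9 = 18
P[9] = 3×max(6,9) = 3×9 = 27
P[10] = 2×max(8,18) = 2×18 = 36
P[11] = 2×max(9,27) = 2×27 = 54
P[12] = 3×max(9,27) = 3×27 = 81
P[13] = 2×max(11,54) = 2×54 = 108
P[14] = 2×max(12,81) = 2×81 = 162
P[15] = 3×max(12,81) = 3×81 = 243
P[16] = 2×max(14,162) = 2×162 = 324
P[17] = 2×max(15,243) = 2×243 = 486
One optimal split: 3 + 3 + 3 + 3 + 3 + 2; product 3×3×3×3×3×2 = 486.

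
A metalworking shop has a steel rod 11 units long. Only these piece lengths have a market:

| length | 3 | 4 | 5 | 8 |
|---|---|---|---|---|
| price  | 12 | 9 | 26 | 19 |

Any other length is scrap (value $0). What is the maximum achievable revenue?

52

Consider every possible first cut. r[k] is the best of p[i]+r[k−i] over all sellable i≤k.
r[1] = 0
r[2] = 0
r[3] = 12
r[4] = 12
r[5] = 26
r[6] = 26
r[7] = 26
r[8] = 38  (first piece 3, then r[5]=26)
r[9] = 38
r[10] = 52  (first piece 5, then r[5]=26)
r[11] = 52
One optimal cutting: pieces 5 + 5 with 1 unit of scrap → $52.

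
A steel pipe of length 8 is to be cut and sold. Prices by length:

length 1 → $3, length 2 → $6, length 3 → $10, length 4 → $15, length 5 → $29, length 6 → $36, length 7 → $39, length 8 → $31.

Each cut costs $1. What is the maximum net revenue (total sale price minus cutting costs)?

41

Consider every possible first cut. v[k] is the best of p[i]+v[k−i] over all sellable i≤k, charging 1 whenever i<k.
v[1] = 3
v[2] = 6
v[3] = 10
v[4] = 15
v[5] = 29
v[6] = 36
v[7] = 39
v[8] = 41  (first piece 1, then v[7]=39)
One optimal plan: pieces 7 + 1 (1 cut) → $42 − $1 = $41.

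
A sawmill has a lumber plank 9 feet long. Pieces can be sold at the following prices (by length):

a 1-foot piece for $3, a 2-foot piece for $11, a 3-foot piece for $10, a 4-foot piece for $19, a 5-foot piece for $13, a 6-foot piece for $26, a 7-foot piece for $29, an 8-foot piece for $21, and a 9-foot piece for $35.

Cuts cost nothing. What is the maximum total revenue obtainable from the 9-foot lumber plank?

Consider every possible first cut. best[k] is the best of p[i]+best[k−i] over all sellable i≤k.
best[1] = 3
best[2] = max(3+3, 11+0) = 11
best[3] = max(3+11, 11+3, 10+0) = 14
best[4] = max(3+14, 11+11, 10+3, 19+0) = 22
best[5] = max(3+22, 11+14, 10+11, 19+3, 13+0) = 25
best[6] = max(3+25, 11+22, 10+14, 19+11, 13+3, 26+0) = 33
best[7] = max(3+33, 11+25, 10+22, …, 26+3, 29+0) = 36
best[8] = max(3+36, 11+33, 10+25, …, 29+3, 21+0) = 44
best[9] = max(3+44, 11+36, 10+33, …, 21+3, 35+0) = 47
One optimal cutting: 2 + 2 + 2 + 2 + 1 → $11 + $11 + $11 + $11 + $3 = $47.

47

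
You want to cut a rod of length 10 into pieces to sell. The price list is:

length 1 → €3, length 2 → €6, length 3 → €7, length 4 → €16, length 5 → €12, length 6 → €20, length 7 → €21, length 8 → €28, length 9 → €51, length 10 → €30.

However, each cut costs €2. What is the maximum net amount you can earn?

Let r[k] be the best obtainable value from length k. For each k, try every first piece i and keep the best of price[i] + r[k−i] minus the 2 cut fee when i<k.
r[1] = 3
r[2] = 6
r[3] = 7  (first piece 1, then r[2]=6)
r[4] = 16
r[5] = 17  (first piece 1, then r[4]=16)
r[6] = 20  (first piece 2, then r[4]=16)
r[7] = 21  (first piece 1, then r[6]=20)
r[8] = 30  (first piece 4, then r[4]=16)
r[9] = 51
r[10] = 52  (first piece 1, then r[9]=51)
One optimal plan: pieces 9 + 1 (1 cut) → €54 − €2 = €52.

52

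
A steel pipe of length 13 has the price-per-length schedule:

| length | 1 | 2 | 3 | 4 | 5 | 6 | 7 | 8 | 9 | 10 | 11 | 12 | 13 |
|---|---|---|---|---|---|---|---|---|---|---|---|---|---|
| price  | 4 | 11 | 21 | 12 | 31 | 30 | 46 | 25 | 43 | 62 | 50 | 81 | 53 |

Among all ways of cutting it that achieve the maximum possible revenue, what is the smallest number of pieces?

Consider every possible first cut. r[k] is the best of p[i]+r[k−i] over all sellable i≤k.
r[1] = 4
r[2] = max(4+4, 11+0) = 11
r[3] = max(4+11, 11+4, 21+0) = 21
r[4] = max(4+21, 11+11, 21+4, 12+0) = 25
r[5] = max(4+25, 11+21, 21+11, 12+4, 31+0) = 32
r[6] = max(4+32, 11+25, 21+21, 12+11, 31+4, 30+0) = 42
r[7] = max(4+42, 11+32, 21+25, …, 30+4, 46+0) = 46
r[8] = max(4+46, 11+42, 21+32, …, 46+4, 25+0) = 53
r[9] = max(4+53, 11+46, 21+42, …, 25+4, 43+0) = 63
r[10] = max(4+63, 11+53, 21+46, …, 43+4, 62+0) = 67
r[11] = max(4+67, 11+63, 21+53, …, 62+4, 50+0) = 74
r[12] = max(4+74, 11+67, 21+63, …, 50+4, 81+0) = 84
r[13] = max(4+84, 11+74, 21+67, …, 81+4, 53+0) = 88
Maximum revenue is $88.
Now minimize piece count subject to staying optimal: for each k, pieces[k] = 1 + min over i with p[i]+r[k−i]=r[k] of pieces[k−i].
pieces[10] = 2
pieces[11] = 4
pieces[12] = 4
pieces[13] = 3

3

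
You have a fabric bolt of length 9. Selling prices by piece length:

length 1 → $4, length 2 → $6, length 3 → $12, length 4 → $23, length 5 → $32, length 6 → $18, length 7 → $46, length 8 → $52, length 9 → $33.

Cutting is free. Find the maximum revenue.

Build v[k] bottom-up: v[k] = max over allowed piece i of (p[i] + v[k−i]).
v[1] = 4
v[2] = max(4+4, 6+0) = 8
v[3] = max(4+8, 6+4, 12+0) = 12
v[4] = max(4+12, 6+8, 12+4, 23+0) = 23
v[5] = max(4+23, 6+12, 12+8, 23+4, 32+0) = 32
v[6] = max(4+32, 6+23, 12+12, 23+8, 32+4, 18+0) = 36
v[7] = max(4+36, 6+32, 12+23, …, 18+4, 46+0) = 46
v[8] = max(4+46, 6+36, 12+32, …, 46+4, 52+0) = 52
v[9] = max(4+52, 6+46, 12+36, …, 52+4, 33+0) = 56
One optimal cutting: 8 + 1 → $52 + $4 = $56.

56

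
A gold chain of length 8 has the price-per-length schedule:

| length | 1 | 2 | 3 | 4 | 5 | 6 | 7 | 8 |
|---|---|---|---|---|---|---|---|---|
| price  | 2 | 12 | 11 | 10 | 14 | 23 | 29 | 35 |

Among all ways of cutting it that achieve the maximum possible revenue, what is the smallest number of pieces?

Let r[k] be the best obtainable value from length k. For each k, try every first piece i and keep the best of price[i] + r[k−i].
r[1] = 2
r[2] = 12
r[3] = 14  (first piece 1, then r[2]=12)
r[4] = 24  (first piece 2, then r[2]=12)
r[5] = 26  (first piece 1, then r[4]=24)
r[6] = 36  (first piece 2, then r[4]=24)
r[7] = 38  (first piece 1, then r[6]=36)
r[8] = 48  (first piece 2, then r[6]=36)
Maximum revenue is $48.
Now minimize piece count subject to staying optimal: for each k, pieces[k] = 1 + min over i with p[i]+r[k−i]=r[k] of pieces[k−i].
pieces[5] = 3
pieces[6] = 3
pieces[7] = 4
pieces[8] = 4

4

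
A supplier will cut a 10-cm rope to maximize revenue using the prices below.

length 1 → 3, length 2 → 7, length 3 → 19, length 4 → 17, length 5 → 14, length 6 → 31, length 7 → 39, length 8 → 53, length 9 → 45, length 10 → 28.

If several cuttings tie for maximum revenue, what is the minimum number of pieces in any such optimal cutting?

2

Let r[k] be the best obtainable value from length k. For each k, try every first piece i and keep the best of price[i] + r[k−i].
r[1] = 3
r[2] = max(3+3, 7+0) = 7
r[3] = max(3+7, 7+3, 19+0) = 19
r[4] = max(3+19, 7+7, 19+3, 17+0) = 22
r[5] = max(3+22, 7+19, 19+7, 17+3, 14+0) = 26
r[6] = max(3+26, 7+22, 19+19, 17+7, 14+3, 31+0) = 38
r[7] = max(3+38, 7+26, 19+22, …, 31+3, 39+0) = 41
r[8] = max(3+41, 7+38, 19+26, …, 39+3, 53+0) = 53
r[9] = max(3+53, 7+41, 19+38, …, 53+3, 45+0) = 57
r[10] = max(3+57, 7+53, 19+41, …, 45+3, 28+0) = 60
Maximum revenue is 60.
Now minimize piece count subject to staying optimal: for each k, pieces[k] = 1 + min over i with p[i]+r[k−i]=r[k] of pieces[k−i].
pieces[7] = 3
pieces[8] = 1
pieces[9] = 3
pieces[10] = 2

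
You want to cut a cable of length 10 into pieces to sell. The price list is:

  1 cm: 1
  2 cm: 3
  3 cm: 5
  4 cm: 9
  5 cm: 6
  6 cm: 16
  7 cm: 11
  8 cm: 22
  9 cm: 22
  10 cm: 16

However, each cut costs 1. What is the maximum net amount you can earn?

Let net[k] be the best obtainable value from length k. For each k, try every first piece i and keep the best of price[i] + net[k−i] minus the 1 cut fee when i<k.
net[1] = 1
net[2] = 3
net[3] = 5
net[4] = 9
net[5] = 9  (first piece 1, then net[4]=9)
net[6] = 16
net[7] = 16  (first piece 1, then net[6]=16)
net[8] = 22
net[9] = 22  (first piece 1, then net[8]=22)
net[10] = 24  (first piece 2, then net[8]=22)
One optimal plan: pieces 8 + 2 (1 cut) → 25 − 1 = 24.

24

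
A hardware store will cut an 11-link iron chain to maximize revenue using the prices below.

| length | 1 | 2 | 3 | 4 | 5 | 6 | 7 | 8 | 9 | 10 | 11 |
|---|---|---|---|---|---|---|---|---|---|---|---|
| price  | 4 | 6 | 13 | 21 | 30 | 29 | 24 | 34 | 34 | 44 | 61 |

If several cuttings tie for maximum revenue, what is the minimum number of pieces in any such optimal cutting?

Build r[k] bottom-up: r[k] = max over allowed piece i of (p[i] + r[k−i]).
r[1] = 4
r[2] = 8  (first piece 1, then r[1]=4)
r[3] = 13
r[4] = 21
r[5] = 30
r[6] = 34  (first piece 1, then r[5]=30)
r[7] = 38  (first piece 1, then r[6]=34)
r[8] = 43  (first piece 3, then r[5]=30)
r[9] = 51  (first piece 4, then r[5]=30)
r[10] = 60  (first piece 5, then r[5]=30)
r[11] = 64  (first piece 1, then r[10]=60)
Maximum revenue is $64.
Now minimize piece count subject to staying optimal: for each k, pieces[k] = 1 + min over i with p[i]+r[k−i]=r[k] of pieces[k−i].
pieces[8] = 2
pieces[9] = 2
pieces[10] = 2
pieces[11] = 3

3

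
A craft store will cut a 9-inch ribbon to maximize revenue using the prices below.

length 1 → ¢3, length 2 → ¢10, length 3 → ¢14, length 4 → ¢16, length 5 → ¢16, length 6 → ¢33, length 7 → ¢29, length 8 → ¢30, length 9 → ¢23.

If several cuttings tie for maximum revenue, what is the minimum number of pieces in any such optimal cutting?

Consider every possible first cut. r[k] is the best of p[i]+r[k−i] over all sellable i≤k.
r[1] = 3
r[2] = max(3+3, 10+0) = 10
r[3] = max(3+10, 10+3, 14+0) = 14
r[4] = max(3+14, 10+10, 14+3, 16+0) = 20
r[5] = max(3+20, 10+14, 14+10, 16+3, 16+0) = 24
r[6] = max(3+24, 10+20, 14+14, 16+10, 16+3, 33+0) = 33
r[7] = max(3+33, 10+24, 14+20, …, 33+3, 29+0) = 36
r[8] = max(3+36, 10+33, 14+24, …, 29+3, 30+0) = 43
r[9] = max(3+43, 10+36, 14+33, …, 30+3, 23+0) = 47
Maximum revenue is ¢47.
Now minimize piece count subject to staying optimal: for each k, pieces[k] = 1 + min over i with p[i]+r[k−i]=r[k] of pieces[k−i].
pieces[6] = 1
pieces[7] = 2
pieces[8] = 2
pieces[9] = 2

2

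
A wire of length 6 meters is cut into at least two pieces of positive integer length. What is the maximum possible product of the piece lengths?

Let f[k] be the best product for length k (with at least one cut). For each first piece i, the rest contributes max(k−i, f[k−i]).
f[2] = 1·max(1,0) = 1·1 = 1
f[3] = 1·max(2,1) = 1·2 = 2
f[4] = 2·max(2,1) = 2·2 = 4
f[5] = 2·max(3,2) = 2·3 = 6
f[6] = 3·max(3,2) = 3·3 = 9
One optimal split: 3 + 3; product 3·3 = 9.

9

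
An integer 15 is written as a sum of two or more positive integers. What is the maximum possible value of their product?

243

Fill prod[k] for k=2..15: at each k try every first piece i and multiply by the better of (k−i) uncut or prod[k−i].
prod[2] = 1×max(1,0) = 1×1 = 1
prod[3] = 1×max(2,1) = 1×2 = 2
prod[4] = 2×max(2,1) = 2×2 = 4
prod[5] = 2×max(3,2) = 2×3 = 6
prod[6] = 3×max(3,2) = 3×3 = 9
prod[7] = 2×max(5,6) = 2×6 = 12
prod[8] = 2×max(6,9) = 2×9 = 18
prod[9] = 3×max(6,9) = 3×9 = 27
prod[10] = 2×max(8,18) = 2×18 = 36
prod[11] = 2×max(9,27) = 2×27 = 54
prod[12] = 3×max(9,27) = 3×27 = 81
prod[13] = 2×max(11,54) = 2×54 = 108
prod[14] = 2×max(12,81) = 2×81 = 162
prod[15] = 3×max(12,81) = 3×81 = 243
One optimal split: 3 + 3 + 3 + 3 + 3; product 3×3×3×3×3 = 243.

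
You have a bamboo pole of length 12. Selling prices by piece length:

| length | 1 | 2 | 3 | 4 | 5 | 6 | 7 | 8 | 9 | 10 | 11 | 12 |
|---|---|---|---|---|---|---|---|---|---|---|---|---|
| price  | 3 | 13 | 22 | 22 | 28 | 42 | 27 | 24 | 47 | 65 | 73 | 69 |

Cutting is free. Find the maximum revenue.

Build v[k] bottom-up: v[k] = max over allowed piece i of (p[i] + v[k−i]).
v[1] = 3
v[2] = max(3+3, 13+0) = 13
v[3] = max(3+13, 13+3, 22+0) = 22
v[4] = max(3+22, 13+13, 22+3, 22+0) = 26
v[5] = max(3+26, 13+22, 22+13, 22+3, 28+0) = 35
v[6] = max(3+35, 13+26, 22+22, 22+13, 28+3, 42+0) = 44
v[7] = max(3+44, 13+35, 22+26, …, 42+3, 27+0) = 48
v[8] = max(3+48, 13+44, 22+35, …, 27+3, 24+0) = 57
v[9] = max(3+57, 13+48, 22+44, …, 24+3, 47+0) = 66
v[10] = max(3+66, 13+57, 22+48, …, 47+3, 65+0) = 70
v[11] = max(3+70, 13+66, 22+57, …, 65+3, 73+0) = 79
v[12] = max(3+79, 13+70, 22+66, …, 73+3, 69+0) = 88
One optimal cutting: 3 + 3 + 3 + 3 → $22 + $22 + $22 + $22 = $88.

88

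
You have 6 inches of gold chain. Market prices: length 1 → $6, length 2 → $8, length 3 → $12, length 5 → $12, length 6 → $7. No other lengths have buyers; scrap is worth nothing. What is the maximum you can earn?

36

Build best[k] bottom-up: best[k] = max over allowed piece i of (p[i] + best[k−i]).
best[1] = 6
best[2] = 12  (first piece 1, then best[1]=6)
best[3] = 18  (first piece 1, then best[2]=12)
best[4] = 24  (first piece 1, then best[3]=18)
best[5] = 30  (first piece 1, then best[4]=24)
best[6] = 36  (first piece 1, then best[5]=30)
One optimal cutting: 1 + 1 + 1 + 1 + 1 + 1 → $36.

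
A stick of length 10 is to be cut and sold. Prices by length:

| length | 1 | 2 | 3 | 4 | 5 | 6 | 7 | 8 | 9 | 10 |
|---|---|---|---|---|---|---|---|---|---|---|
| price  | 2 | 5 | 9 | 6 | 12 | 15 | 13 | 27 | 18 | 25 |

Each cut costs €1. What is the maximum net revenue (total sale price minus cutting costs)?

31

Consider every possible first cut. v[k] is the best of p[i]+v[k−i] over all sellable i≤k, charging 1 whenever i<k.
v[1] = 2
v[2] = 5
v[3] = 9
v[4] = 10  (first piece 1, then v[3]=9)
v[5] = 13  (first piece 2, then v[3]=9)
v[6] = 17  (first piece 3, then v[3]=9)
v[7] = 18  (first piece 1, then v[6]=17)
v[8] = 27
v[9] = 28  (first piece 1, then v[8]=27)
v[10] = 31  (first piece 2, then v[8]=27)
One optimal plan: pieces 8 + 2 (1 cut) → €32 − €1 = €31.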